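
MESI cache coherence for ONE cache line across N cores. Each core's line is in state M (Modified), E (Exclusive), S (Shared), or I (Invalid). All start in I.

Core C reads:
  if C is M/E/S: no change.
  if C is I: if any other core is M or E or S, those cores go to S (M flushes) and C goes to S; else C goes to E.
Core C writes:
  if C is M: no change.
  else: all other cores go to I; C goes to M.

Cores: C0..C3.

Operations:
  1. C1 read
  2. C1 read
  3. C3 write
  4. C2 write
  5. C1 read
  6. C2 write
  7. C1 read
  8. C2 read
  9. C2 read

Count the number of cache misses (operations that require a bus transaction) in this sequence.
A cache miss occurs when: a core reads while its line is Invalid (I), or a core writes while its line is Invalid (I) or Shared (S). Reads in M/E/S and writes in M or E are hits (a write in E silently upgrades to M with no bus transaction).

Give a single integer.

Op 1: C1 read [C1 read from I: no other sharers -> C1=E (exclusive)] -> [I,E,I,I] [MISS #1: read from I]
Op 2: C1 read [C1 read: already in E, no change] -> [I,E,I,I] [hit: read from E]
Op 3: C3 write [C3 write: invalidate ['C1=E'] -> C3=M] -> [I,I,I,M] [MISS #2: write from I]
Op 4: C2 write [C2 write: invalidate ['C3=M'] -> C2=M] -> [I,I,M,I] [MISS #3: write from I]
Op 5: C1 read [C1 read from I: others=['C2=M'] -> C1=S, others downsized to S] -> [I,S,S,I] [MISS #4: read from I]
Op 6: C2 write [C2 write: invalidate ['C1=S'] -> C2=M] -> [I,I,M,I] [MISS #5: write from S]
Op 7: C1 read [C1 read from I: others=['C2=M'] -> C1=S, others downsized to S] -> [I,S,S,I] [MISS #6: read from I]
Op 8: C2 read [C2 read: already in S, no change] -> [I,S,S,I] [hit: read from S]
Op 9: C2 read [C2 read: already in S, no change] -> [I,S,S,I] [hit: read from S]

Answer: 6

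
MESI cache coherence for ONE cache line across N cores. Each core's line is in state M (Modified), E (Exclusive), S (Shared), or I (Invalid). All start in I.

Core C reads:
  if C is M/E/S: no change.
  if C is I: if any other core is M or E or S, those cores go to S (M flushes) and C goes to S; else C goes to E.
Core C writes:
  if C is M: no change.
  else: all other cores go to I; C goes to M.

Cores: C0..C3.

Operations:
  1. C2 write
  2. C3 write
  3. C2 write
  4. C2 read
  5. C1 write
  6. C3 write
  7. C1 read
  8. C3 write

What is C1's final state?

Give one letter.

Op 1: C2 write [C2 write: invalidate none -> C2=M] -> [I,I,M,I]
Op 2: C3 write [C3 write: invalidate ['C2=M'] -> C3=M] -> [I,I,I,M]
Op 3: C2 write [C2 write: invalidate ['C3=M'] -> C2=M] -> [I,I,M,I]
Op 4: C2 read [C2 read: already in M, no change] -> [I,I,M,I]
Op 5: C1 write [C1 write: invalidate ['C2=M'] -> C1=M] -> [I,M,I,I]
Op 6: C3 write [C3 write: invalidate ['C1=M'] -> C3=M] -> [I,I,I,M]
Op 7: C1 read [C1 read from I: others=['C3=M'] -> C1=S, others downsized to S] -> [I,S,I,S]
Op 8: C3 write [C3 write: invalidate ['C1=S'] -> C3=M] -> [I,I,I,M]

Answer: I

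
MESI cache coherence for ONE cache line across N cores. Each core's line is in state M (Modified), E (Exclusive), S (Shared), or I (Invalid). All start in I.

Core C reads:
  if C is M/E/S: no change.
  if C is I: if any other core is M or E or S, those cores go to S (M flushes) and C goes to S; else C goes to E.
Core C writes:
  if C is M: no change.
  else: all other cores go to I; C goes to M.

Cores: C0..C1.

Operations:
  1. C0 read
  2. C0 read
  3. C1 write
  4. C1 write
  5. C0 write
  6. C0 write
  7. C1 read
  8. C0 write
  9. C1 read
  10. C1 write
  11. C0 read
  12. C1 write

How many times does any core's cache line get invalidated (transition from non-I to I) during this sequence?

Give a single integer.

Op 1: C0 read [C0 read from I: no other sharers -> C0=E (exclusive)] -> [E,I] (invalidations this op: 0; running total: 0)
Op 2: C0 read [C0 read: already in E, no change] -> [E,I] (invalidations this op: 0; running total: 0)
Op 3: C1 write [C1 write: invalidate ['C0=E'] -> C1=M] -> [I,M] (invalidations this op: 1; running total: 1)
Op 4: C1 write [C1 write: already M (modified), no change] -> [I,M] (invalidations this op: 0; running total: 1)
Op 5: C0 write [C0 write: invalidate ['C1=M'] -> C0=M] -> [M,I] (invalidations this op: 1; running total: 2)
Op 6: C0 write [C0 write: already M (modified), no change] -> [M,I] (invalidations this op: 0; running total: 2)
Op 7: C1 read [C1 read from I: others=['C0=M'] -> C1=S, others downsized to S] -> [S,S] (invalidations this op: 0; running total: 2)
Op 8: C0 write [C0 write: invalidate ['C1=S'] -> C0=M] -> [M,I] (invalidations this op: 1; running total: 3)
Op 9: C1 read [C1 read from I: others=['C0=M'] -> C1=S, others downsized to S] -> [S,S] (invalidations this op: 0; running total: 3)
Op 10: C1 write [C1 write: invalidate ['C0=S'] -> C1=M] -> [I,M] (invalidations this op: 1; running total: 4)
Op 11: C0 read [C0 read from I: others=['C1=M'] -> C0=S, others downsized to S] -> [S,S] (invalidations this op: 0; running total: 4)
Op 12: C1 write [C1 write: invalidate ['C0=S'] -> C1=M] -> [I,M] (invalidations this op: 1; running total: 5)

Answer: 5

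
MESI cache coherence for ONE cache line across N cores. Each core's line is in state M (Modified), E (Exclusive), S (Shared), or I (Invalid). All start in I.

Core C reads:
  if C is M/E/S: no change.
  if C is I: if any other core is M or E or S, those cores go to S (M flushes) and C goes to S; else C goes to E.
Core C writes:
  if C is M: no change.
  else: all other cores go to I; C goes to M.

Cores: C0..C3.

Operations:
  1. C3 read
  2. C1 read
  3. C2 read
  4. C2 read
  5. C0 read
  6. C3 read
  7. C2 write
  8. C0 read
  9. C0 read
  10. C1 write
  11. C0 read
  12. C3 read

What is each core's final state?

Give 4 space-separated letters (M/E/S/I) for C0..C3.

Op 1: C3 read [C3 read from I: no other sharers -> C3=E (exclusive)] -> [I,I,I,E]
Op 2: C1 read [C1 read from I: others=['C3=E'] -> C1=S, others downsized to S] -> [I,S,I,S]
Op 3: C2 read [C2 read from I: others=['C1=S', 'C3=S'] -> C2=S, others downsized to S] -> [I,S,S,S]
Op 4: C2 read [C2 read: already in S, no change] -> [I,S,S,S]
Op 5: C0 read [C0 read from I: others=['C1=S', 'C2=S', 'C3=S'] -> C0=S, others downsized to S] -> [S,S,S,S]
Op 6: C3 read [C3 read: already in S, no change] -> [S,S,S,S]
Op 7: C2 write [C2 write: invalidate ['C0=S', 'C1=S', 'C3=S'] -> C2=M] -> [I,I,M,I]
Op 8: C0 read [C0 read from I: others=['C2=M'] -> C0=S, others downsized to S] -> [S,I,S,I]
Op 9: C0 read [C0 read: already in S, no change] -> [S,I,S,I]
Op 10: C1 write [C1 write: invalidate ['C0=S', 'C2=S'] -> C1=M] -> [I,M,I,I]
Op 11: C0 read [C0 read from I: others=['C1=M'] -> C0=S, others downsized to S] -> [S,S,I,I]
Op 12: C3 read [C3 read from I: others=['C0=S', 'C1=S'] -> C3=S, others downsized to S] -> [S,S,I,S]

Answer: S S I S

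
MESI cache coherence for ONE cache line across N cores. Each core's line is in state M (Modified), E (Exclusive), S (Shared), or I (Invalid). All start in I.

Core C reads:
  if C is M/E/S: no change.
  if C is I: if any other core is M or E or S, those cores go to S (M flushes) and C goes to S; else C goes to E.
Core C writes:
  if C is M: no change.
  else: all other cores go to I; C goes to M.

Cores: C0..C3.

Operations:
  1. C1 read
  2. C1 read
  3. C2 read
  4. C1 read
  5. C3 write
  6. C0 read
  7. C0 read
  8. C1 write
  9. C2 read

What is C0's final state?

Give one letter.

Answer: I

Derivation:
Op 1: C1 read [C1 read from I: no other sharers -> C1=E (exclusive)] -> [I,E,I,I]
Op 2: C1 read [C1 read: already in E, no change] -> [I,E,I,I]
Op 3: C2 read [C2 read from I: others=['C1=E'] -> C2=S, others downsized to S] -> [I,S,S,I]
Op 4: C1 read [C1 read: already in S, no change] -> [I,S,S,I]
Op 5: C3 write [C3 write: invalidate ['C1=S', 'C2=S'] -> C3=M] -> [I,I,I,M]
Op 6: C0 read [C0 read from I: others=['C3=M'] -> C0=S, others downsized to S] -> [S,I,I,S]
Op 7: C0 read [C0 read: already in S, no change] -> [S,I,I,S]
Op 8: C1 write [C1 write: invalidate ['C0=S', 'C3=S'] -> C1=M] -> [I,M,I,I]
Op 9: C2 read [C2 read from I: others=['C1=M'] -> C2=S, others downsized to S] -> [I,S,S,I]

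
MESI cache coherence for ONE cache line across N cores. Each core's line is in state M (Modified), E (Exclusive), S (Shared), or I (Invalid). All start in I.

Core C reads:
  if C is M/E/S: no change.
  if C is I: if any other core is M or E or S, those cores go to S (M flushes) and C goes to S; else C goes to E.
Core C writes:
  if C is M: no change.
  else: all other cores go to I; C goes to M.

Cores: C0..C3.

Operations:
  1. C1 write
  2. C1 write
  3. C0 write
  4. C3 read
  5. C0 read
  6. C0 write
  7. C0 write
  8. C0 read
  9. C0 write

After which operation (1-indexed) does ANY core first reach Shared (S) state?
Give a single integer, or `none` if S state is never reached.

Op 1: C1 write [C1 write: invalidate none -> C1=M] -> [I,M,I,I]
Op 2: C1 write [C1 write: already M (modified), no change] -> [I,M,I,I]
Op 3: C0 write [C0 write: invalidate ['C1=M'] -> C0=M] -> [M,I,I,I]
Op 4: C3 read [C3 read from I: others=['C0=M'] -> C3=S, others downsized to S] -> [S,I,I,S]
  -> First S state at op 4; remaining ops need not be traced.

Answer: 4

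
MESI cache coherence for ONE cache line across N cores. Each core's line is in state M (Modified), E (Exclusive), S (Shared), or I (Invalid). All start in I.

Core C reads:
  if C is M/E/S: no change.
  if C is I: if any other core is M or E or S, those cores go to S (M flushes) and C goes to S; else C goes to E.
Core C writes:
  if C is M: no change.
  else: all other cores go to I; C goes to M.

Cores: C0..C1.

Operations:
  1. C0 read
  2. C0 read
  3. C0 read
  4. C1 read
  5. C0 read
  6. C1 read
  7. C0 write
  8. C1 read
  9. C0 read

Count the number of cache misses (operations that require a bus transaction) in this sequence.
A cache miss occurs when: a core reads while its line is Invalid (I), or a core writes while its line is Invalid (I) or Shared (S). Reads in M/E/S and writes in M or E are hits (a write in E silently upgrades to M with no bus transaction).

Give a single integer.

Answer: 4

Derivation:
Op 1: C0 read [C0 read from I: no other sharers -> C0=E (exclusive)] -> [E,I] [MISS #1: read from I]
Op 2: C0 read [C0 read: already in E, no change] -> [E,I] [hit: read from E]
Op 3: C0 read [C0 read: already in E, no change] -> [E,I] [hit: read from E]
Op 4: C1 read [C1 read from I: others=['C0=E'] -> C1=S, others downsized to S] -> [S,S] [MISS #2: read from I]
Op 5: C0 read [C0 read: already in S, no change] -> [S,S] [hit: read from S]
Op 6: C1 read [C1 read: already in S, no change] -> [S,S] [hit: read from S]
Op 7: C0 write [C0 write: invalidate ['C1=S'] -> C0=M] -> [M,I] [MISS #3: write from S]
Op 8: C1 read [C1 read from I: others=['C0=M'] -> C1=S, others downsized to S] -> [S,S] [MISS #4: read from I]
Op 9: C0 read [C0 read: already in S, no change] -> [S,S] [hit: read from S]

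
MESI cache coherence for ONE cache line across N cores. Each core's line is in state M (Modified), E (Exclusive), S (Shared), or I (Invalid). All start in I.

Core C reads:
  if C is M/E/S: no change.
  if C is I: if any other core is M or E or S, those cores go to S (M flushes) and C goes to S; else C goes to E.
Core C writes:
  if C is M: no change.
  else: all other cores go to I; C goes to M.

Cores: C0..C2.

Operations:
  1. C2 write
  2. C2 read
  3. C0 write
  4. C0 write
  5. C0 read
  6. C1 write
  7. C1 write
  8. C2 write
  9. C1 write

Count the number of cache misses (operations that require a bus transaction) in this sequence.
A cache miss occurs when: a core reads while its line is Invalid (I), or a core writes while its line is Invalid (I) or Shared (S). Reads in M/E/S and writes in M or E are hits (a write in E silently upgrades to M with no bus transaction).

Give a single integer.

Answer: 5

Derivation:
Op 1: C2 write [C2 write: invalidate none -> C2=M] -> [I,I,M] [MISS #1: write from I]
Op 2: C2 read [C2 read: already in M, no change] -> [I,I,M] [hit: read from M]
Op 3: C0 write [C0 write: invalidate ['C2=M'] -> C0=M] -> [M,I,I] [MISS #2: write from I]
Op 4: C0 write [C0 write: already M (modified), no change] -> [M,I,I] [hit: write from M]
Op 5: C0 read [C0 read: already in M, no change] -> [M,I,I] [hit: read from M]
Op 6: C1 write [C1 write: invalidate ['C0=M'] -> C1=M] -> [I,M,I] [MISS #3: write from I]
Op 7: C1 write [C1 write: already M (modified), no change] -> [I,M,I] [hit: write from M]
Op 8: C2 write [C2 write: invalidate ['C1=M'] -> C2=M] -> [I,I,M] [MISS #4: write from I]
Op 9: C1 write [C1 write: invalidate ['C2=M'] -> C1=M] -> [I,M,I] [MISS #5: write from I]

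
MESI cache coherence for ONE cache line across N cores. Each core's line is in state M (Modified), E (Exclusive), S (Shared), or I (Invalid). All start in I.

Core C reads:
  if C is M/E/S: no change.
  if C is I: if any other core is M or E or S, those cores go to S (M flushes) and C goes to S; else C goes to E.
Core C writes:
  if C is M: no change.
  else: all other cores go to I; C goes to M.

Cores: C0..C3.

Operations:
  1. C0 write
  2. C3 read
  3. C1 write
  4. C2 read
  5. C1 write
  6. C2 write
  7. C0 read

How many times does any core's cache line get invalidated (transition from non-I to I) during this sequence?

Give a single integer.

Answer: 4

Derivation:
Op 1: C0 write [C0 write: invalidate none -> C0=M] -> [M,I,I,I] (invalidations this op: 0; running total: 0)
Op 2: C3 read [C3 read from I: others=['C0=M'] -> C3=S, others downsized to S] -> [S,I,I,S] (invalidations this op: 0; running total: 0)
Op 3: C1 write [C1 write: invalidate ['C0=S', 'C3=S'] -> C1=M] -> [I,M,I,I] (invalidations this op: 2; running total: 2)
Op 4: C2 read [C2 read from I: others=['C1=M'] -> C2=S, others downsized to S] -> [I,S,S,I] (invalidations this op: 0; running total: 2)
Op 5: C1 write [C1 write: invalidate ['C2=S'] -> C1=M] -> [I,M,I,I] (invalidations this op: 1; running total: 3)
Op 6: C2 write [C2 write: invalidate ['C1=M'] -> C2=M] -> [I,I,M,I] (invalidations this op: 1; running total: 4)
Op 7: C0 read [C0 read from I: others=['C2=M'] -> C0=S, others downsized to S] -> [S,I,S,I] (invalidations this op: 0; running total: 4)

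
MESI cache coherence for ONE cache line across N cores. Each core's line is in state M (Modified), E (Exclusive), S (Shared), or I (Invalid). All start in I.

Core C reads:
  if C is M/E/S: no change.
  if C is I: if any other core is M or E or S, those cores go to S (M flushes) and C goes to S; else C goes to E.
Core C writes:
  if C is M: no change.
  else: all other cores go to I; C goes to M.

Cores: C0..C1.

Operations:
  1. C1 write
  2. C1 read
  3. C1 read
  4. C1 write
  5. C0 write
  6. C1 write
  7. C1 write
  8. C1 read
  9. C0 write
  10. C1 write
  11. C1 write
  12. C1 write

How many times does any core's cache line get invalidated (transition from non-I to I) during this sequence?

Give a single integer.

Answer: 4

Derivation:
Op 1: C1 write [C1 write: invalidate none -> C1=M] -> [I,M] (invalidations this op: 0; running total: 0)
Op 2: C1 read [C1 read: already in M, no change] -> [I,M] (invalidations this op: 0; running total: 0)
Op 3: C1 read [C1 read: already in M, no change] -> [I,M] (invalidations this op: 0; running total: 0)
Op 4: C1 write [C1 write: already M (modified), no change] -> [I,M] (invalidations this op: 0; running total: 0)
Op 5: C0 write [C0 write: invalidate ['C1=M'] -> C0=M] -> [M,I] (invalidations this op: 1; running total: 1)
Op 6: C1 write [C1 write: invalidate ['C0=M'] -> C1=M] -> [I,M] (invalidations this op: 1; running total: 2)
Op 7: C1 write [C1 write: already M (modified), no change] -> [I,M] (invalidations this op: 0; running total: 2)
Op 8: C1 read [C1 read: already in M, no change] -> [I,M] (invalidations this op: 0; running total: 2)
Op 9: C0 write [C0 write: invalidate ['C1=M'] -> C0=M] -> [M,I] (invalidations this op: 1; running total: 3)
Op 10: C1 write [C1 write: invalidate ['C0=M'] -> C1=M] -> [I,M] (invalidations this op: 1; running total: 4)
Op 11: C1 write [C1 write: already M (modified), no change] -> [I,M] (invalidations this op: 0; running total: 4)
Op 12: C1 write [C1 write: already M (modified), no change] -> [I,M] (invalidations this op: 0; running total: 4)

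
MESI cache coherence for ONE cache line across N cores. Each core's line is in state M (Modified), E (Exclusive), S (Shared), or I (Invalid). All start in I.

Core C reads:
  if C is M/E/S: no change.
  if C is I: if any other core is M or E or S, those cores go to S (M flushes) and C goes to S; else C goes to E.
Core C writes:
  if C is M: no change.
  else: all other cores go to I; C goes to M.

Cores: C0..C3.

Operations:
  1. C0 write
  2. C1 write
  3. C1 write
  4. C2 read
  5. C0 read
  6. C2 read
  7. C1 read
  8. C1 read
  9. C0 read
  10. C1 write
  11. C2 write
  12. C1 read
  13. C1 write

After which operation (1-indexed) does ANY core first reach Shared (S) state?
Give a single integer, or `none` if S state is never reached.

Op 1: C0 write [C0 write: invalidate none -> C0=M] -> [M,I,I,I]
Op 2: C1 write [C1 write: invalidate ['C0=M'] -> C1=M] -> [I,M,I,I]
Op 3: C1 write [C1 write: already M (modified), no change] -> [I,M,I,I]
Op 4: C2 read [C2 read from I: others=['C1=M'] -> C2=S, others downsized to S] -> [I,S,S,I]
  -> First S state at op 4; remaining ops need not be traced.

Answer: 4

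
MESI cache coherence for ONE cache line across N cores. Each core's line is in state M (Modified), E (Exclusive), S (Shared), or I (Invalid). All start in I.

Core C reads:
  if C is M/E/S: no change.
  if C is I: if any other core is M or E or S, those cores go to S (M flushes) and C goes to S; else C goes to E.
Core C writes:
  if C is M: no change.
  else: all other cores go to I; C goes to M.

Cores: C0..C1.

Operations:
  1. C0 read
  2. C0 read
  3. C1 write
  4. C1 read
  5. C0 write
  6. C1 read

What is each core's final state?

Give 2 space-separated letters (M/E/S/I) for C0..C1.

Answer: S S

Derivation:
Op 1: C0 read [C0 read from I: no other sharers -> C0=E (exclusive)] -> [E,I]
Op 2: C0 read [C0 read: already in E, no change] -> [E,I]
Op 3: C1 write [C1 write: invalidate ['C0=E'] -> C1=M] -> [I,M]
Op 4: C1 read [C1 read: already in M, no change] -> [I,M]
Op 5: C0 write [C0 write: invalidate ['C1=M'] -> C0=M] -> [M,I]
Op 6: C1 read [C1 read from I: others=['C0=M'] -> C1=S, others downsized to S] -> [S,S]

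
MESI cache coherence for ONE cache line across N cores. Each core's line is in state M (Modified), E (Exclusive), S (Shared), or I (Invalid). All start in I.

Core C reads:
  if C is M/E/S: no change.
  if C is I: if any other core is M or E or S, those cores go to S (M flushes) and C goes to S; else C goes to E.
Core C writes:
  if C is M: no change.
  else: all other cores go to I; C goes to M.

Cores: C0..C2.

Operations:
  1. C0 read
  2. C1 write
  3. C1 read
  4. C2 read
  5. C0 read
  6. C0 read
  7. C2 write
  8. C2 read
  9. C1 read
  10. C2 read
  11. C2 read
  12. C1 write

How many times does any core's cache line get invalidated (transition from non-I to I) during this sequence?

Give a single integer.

Op 1: C0 read [C0 read from I: no other sharers -> C0=E (exclusive)] -> [E,I,I] (invalidations this op: 0; running total: 0)
Op 2: C1 write [C1 write: invalidate ['C0=E'] -> C1=M] -> [I,M,I] (invalidations this op: 1; running total: 1)
Op 3: C1 read [C1 read: already in M, no change] -> [I,M,I] (invalidations this op: 0; running total: 1)
Op 4: C2 read [C2 read from I: others=['C1=M'] -> C2=S, others downsized to S] -> [I,S,S] (invalidations this op: 0; running total: 1)
Op 5: C0 read [C0 read from I: others=['C1=S', 'C2=S'] -> C0=S, others downsized to S] -> [S,S,S] (invalidations this op: 0; running total: 1)
Op 6: C0 read [C0 read: already in S, no change] -> [S,S,S] (invalidations this op: 0; running total: 1)
Op 7: C2 write [C2 write: invalidate ['C0=S', 'C1=S'] -> C2=M] -> [I,I,M] (invalidations this op: 2; running total: 3)
Op 8: C2 read [C2 read: already in M, no change] -> [I,I,M] (invalidations this op: 0; running total: 3)
Op 9: C1 read [C1 read from I: others=['C2=M'] -> C1=S, others downsized to S] -> [I,S,S] (invalidations this op: 0; running total: 3)
Op 10: C2 read [C2 read: already in S, no change] -> [I,S,S] (invalidations this op: 0; running total: 3)
Op 11: C2 read [C2 read: already in S, no change] -> [I,S,S] (invalidations this op: 0; running total: 3)
Op 12: C1 write [C1 write: invalidate ['C2=S'] -> C1=M] -> [I,M,I] (invalidations this op: 1; running total: 4)

Answer: 4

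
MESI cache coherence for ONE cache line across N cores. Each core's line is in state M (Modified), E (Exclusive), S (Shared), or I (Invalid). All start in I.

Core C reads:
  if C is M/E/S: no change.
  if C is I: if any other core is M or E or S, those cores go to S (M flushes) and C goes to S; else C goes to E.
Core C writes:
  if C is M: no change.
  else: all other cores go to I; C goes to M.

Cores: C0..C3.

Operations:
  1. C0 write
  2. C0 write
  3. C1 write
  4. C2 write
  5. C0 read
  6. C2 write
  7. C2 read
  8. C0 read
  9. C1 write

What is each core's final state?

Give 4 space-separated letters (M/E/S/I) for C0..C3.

Op 1: C0 write [C0 write: invalidate none -> C0=M] -> [M,I,I,I]
Op 2: C0 write [C0 write: already M (modified), no change] -> [M,I,I,I]
Op 3: C1 write [C1 write: invalidate ['C0=M'] -> C1=M] -> [I,M,I,I]
Op 4: C2 write [C2 write: invalidate ['C1=M'] -> C2=M] -> [I,I,M,I]
Op 5: C0 read [C0 read from I: others=['C2=M'] -> C0=S, others downsized to S] -> [S,I,S,I]
Op 6: C2 write [C2 write: invalidate ['C0=S'] -> C2=M] -> [I,I,M,I]
Op 7: C2 read [C2 read: already in M, no change] -> [I,I,M,I]
Op 8: C0 read [C0 read from I: others=['C2=M'] -> C0=S, others downsized to S] -> [S,I,S,I]
Op 9: C1 write [C1 write: invalidate ['C0=S', 'C2=S'] -> C1=M] -> [I,M,I,I]

Answer: I M I I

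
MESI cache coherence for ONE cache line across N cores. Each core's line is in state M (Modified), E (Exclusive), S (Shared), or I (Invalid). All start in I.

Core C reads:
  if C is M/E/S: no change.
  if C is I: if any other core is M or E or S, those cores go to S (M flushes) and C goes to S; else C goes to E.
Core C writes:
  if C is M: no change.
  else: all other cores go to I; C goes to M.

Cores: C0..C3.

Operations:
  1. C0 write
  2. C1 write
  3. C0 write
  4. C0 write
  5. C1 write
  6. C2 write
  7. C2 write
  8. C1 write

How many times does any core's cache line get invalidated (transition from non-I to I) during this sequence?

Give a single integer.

Answer: 5

Derivation:
Op 1: C0 write [C0 write: invalidate none -> C0=M] -> [M,I,I,I] (invalidations this op: 0; running total: 0)
Op 2: C1 write [C1 write: invalidate ['C0=M'] -> C1=M] -> [I,M,I,I] (invalidations this op: 1; running total: 1)
Op 3: C0 write [C0 write: invalidate ['C1=M'] -> C0=M] -> [M,I,I,I] (invalidations this op: 1; running total: 2)
Op 4: C0 write [C0 write: already M (modified), no change] -> [M,I,I,I] (invalidations this op: 0; running total: 2)
Op 5: C1 write [C1 write: invalidate ['C0=M'] -> C1=M] -> [I,M,I,I] (invalidations this op: 1; running total: 3)
Op 6: C2 write [C2 write: invalidate ['C1=M'] -> C2=M] -> [I,I,M,I] (invalidations this op: 1; running total: 4)
Op 7: C2 write [C2 write: already M (modified), no change] -> [I,I,M,I] (invalidations this op: 0; running total: 4)
Op 8: C1 write [C1 write: invalidate ['C2=M'] -> C1=M] -> [I,M,I,I] (invalidations this op: 1; running total: 5)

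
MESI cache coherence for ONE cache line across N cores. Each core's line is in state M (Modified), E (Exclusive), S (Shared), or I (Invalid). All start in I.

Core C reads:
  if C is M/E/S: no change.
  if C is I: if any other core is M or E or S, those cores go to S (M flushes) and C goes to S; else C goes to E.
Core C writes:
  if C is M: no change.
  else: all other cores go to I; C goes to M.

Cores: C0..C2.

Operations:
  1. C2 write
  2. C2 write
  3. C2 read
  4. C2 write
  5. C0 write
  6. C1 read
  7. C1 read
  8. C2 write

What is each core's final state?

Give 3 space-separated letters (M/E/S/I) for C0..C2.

Op 1: C2 write [C2 write: invalidate none -> C2=M] -> [I,I,M]
Op 2: C2 write [C2 write: already M (modified), no change] -> [I,I,M]
Op 3: C2 read [C2 read: already in M, no change] -> [I,I,M]
Op 4: C2 write [C2 write: already M (modified), no change] -> [I,I,M]
Op 5: C0 write [C0 write: invalidate ['C2=M'] -> C0=M] -> [M,I,I]
Op 6: C1 read [C1 read from I: others=['C0=M'] -> C1=S, others downsized to S] -> [S,S,I]
Op 7: C1 read [C1 read: already in S, no change] -> [S,S,I]
Op 8: C2 write [C2 write: invalidate ['C0=S', 'C1=S'] -> C2=M] -> [I,I,M]

Answer: I I M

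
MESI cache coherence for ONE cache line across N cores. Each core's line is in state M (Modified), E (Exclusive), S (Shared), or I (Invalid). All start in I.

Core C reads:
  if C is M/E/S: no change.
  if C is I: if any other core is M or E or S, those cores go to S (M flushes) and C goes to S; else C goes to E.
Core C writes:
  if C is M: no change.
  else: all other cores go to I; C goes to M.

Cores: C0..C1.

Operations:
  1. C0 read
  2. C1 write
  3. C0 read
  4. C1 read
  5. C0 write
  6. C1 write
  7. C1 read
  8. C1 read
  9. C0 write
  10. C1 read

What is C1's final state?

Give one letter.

Answer: S

Derivation:
Op 1: C0 read [C0 read from I: no other sharers -> C0=E (exclusive)] -> [E,I]
Op 2: C1 write [C1 write: invalidate ['C0=E'] -> C1=M] -> [I,M]
Op 3: C0 read [C0 read from I: others=['C1=M'] -> C0=S, others downsized to S] -> [S,S]
Op 4: C1 read [C1 read: already in S, no change] -> [S,S]
Op 5: C0 write [C0 write: invalidate ['C1=S'] -> C0=M] -> [M,I]
Op 6: C1 write [C1 write: invalidate ['C0=M'] -> C1=M] -> [I,M]
Op 7: C1 read [C1 read: already in M, no change] -> [I,M]
Op 8: C1 read [C1 read: already in M, no change] -> [I,M]
Op 9: C0 write [C0 write: invalidate ['C1=M'] -> C0=M] -> [M,I]
Op 10: C1 read [C1 read from I: others=['C0=M'] -> C1=S, others downsized to S] -> [S,S]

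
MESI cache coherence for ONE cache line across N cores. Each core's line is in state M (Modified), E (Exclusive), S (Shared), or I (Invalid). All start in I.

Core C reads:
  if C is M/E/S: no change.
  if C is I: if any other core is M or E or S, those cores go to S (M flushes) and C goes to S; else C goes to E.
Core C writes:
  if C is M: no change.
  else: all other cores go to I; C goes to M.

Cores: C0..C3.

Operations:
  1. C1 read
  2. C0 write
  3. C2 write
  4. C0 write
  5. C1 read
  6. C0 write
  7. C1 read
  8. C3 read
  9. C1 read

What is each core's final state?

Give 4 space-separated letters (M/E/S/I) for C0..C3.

Op 1: C1 read [C1 read from I: no other sharers -> C1=E (exclusive)] -> [I,E,I,I]
Op 2: C0 write [C0 write: invalidate ['C1=E'] -> C0=M] -> [M,I,I,I]
Op 3: C2 write [C2 write: invalidate ['C0=M'] -> C2=M] -> [I,I,M,I]
Op 4: C0 write [C0 write: invalidate ['C2=M'] -> C0=M] -> [M,I,I,I]
Op 5: C1 read [C1 read from I: others=['C0=M'] -> C1=S, others downsized to S] -> [S,S,I,I]
Op 6: C0 write [C0 write: invalidate ['C1=S'] -> C0=M] -> [M,I,I,I]
Op 7: C1 read [C1 read from I: others=['C0=M'] -> C1=S, others downsized to S] -> [S,S,I,I]
Op 8: C3 read [C3 read from I: others=['C0=S', 'C1=S'] -> C3=S, others downsized to S] -> [S,S,I,S]
Op 9: C1 read [C1 read: already in S, no change] -> [S,S,I,S]

Answer: S S I S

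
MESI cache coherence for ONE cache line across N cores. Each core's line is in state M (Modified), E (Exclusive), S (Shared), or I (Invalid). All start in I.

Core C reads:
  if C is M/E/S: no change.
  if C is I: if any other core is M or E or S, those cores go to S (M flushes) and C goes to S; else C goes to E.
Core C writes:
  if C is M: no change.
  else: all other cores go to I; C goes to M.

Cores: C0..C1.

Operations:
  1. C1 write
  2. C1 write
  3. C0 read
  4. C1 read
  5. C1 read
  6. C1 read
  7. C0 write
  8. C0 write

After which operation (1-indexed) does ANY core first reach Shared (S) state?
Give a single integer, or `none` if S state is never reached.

Op 1: C1 write [C1 write: invalidate none -> C1=M] -> [I,M]
Op 2: C1 write [C1 write: already M (modified), no change] -> [I,M]
Op 3: C0 read [C0 read from I: others=['C1=M'] -> C0=S, others downsized to S] -> [S,S]
  -> First S state at op 3; remaining ops need not be traced.

Answer: 3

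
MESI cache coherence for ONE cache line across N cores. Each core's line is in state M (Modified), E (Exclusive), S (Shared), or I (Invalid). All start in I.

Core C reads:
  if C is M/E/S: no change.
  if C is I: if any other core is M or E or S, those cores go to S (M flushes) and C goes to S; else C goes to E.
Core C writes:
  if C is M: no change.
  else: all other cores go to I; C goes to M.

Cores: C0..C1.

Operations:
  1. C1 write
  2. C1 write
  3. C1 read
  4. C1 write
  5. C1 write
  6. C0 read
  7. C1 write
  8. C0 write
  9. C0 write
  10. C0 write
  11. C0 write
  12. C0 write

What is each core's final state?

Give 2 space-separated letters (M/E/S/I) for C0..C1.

Answer: M I

Derivation:
Op 1: C1 write [C1 write: invalidate none -> C1=M] -> [I,M]
Op 2: C1 write [C1 write: already M (modified), no change] -> [I,M]
Op 3: C1 read [C1 read: already in M, no change] -> [I,M]
Op 4: C1 write [C1 write: already M (modified), no change] -> [I,M]
Op 5: C1 write [C1 write: already M (modified), no change] -> [I,M]
Op 6: C0 read [C0 read from I: others=['C1=M'] -> C0=S, others downsized to S] -> [S,S]
Op 7: C1 write [C1 write: invalidate ['C0=S'] -> C1=M] -> [I,M]
Op 8: C0 write [C0 write: invalidate ['C1=M'] -> C0=M] -> [M,I]
Op 9: C0 write [C0 write: already M (modified), no change] -> [M,I]
Op 10: C0 write [C0 write: already M (modified), no change] -> [M,I]
Op 11: C0 write [C0 write: already M (modified), no change] -> [M,I]
Op 12: C0 write [C0 write: already M (modified), no change] -> [M,I]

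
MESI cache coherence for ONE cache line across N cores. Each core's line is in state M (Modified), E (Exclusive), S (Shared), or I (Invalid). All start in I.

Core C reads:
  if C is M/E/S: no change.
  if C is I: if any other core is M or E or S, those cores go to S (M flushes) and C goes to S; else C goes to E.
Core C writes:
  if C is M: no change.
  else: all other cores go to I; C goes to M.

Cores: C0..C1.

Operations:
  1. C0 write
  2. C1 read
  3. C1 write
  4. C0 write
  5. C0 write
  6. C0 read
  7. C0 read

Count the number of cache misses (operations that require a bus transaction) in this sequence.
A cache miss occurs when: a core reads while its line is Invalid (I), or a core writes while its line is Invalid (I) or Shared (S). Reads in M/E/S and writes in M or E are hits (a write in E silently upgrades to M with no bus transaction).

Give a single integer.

Op 1: C0 write [C0 write: invalidate none -> C0=M] -> [M,I] [MISS #1: write from I]
Op 2: C1 read [C1 read from I: others=['C0=M'] -> C1=S, others downsized to S] -> [S,S] [MISS #2: read from I]
Op 3: C1 write [C1 write: invalidate ['C0=S'] -> C1=M] -> [I,M] [MISS #3: write from S]
Op 4: C0 write [C0 write: invalidate ['C1=M'] -> C0=M] -> [M,I] [MISS #4: write from I]
Op 5: C0 write [C0 write: already M (modified), no change] -> [M,I] [hit: write from M]
Op 6: C0 read [C0 read: already in M, no change] -> [M,I] [hit: read from M]
Op 7: C0 read [C0 read: already in M, no change] -> [M,I] [hit: read from M]

Answer: 4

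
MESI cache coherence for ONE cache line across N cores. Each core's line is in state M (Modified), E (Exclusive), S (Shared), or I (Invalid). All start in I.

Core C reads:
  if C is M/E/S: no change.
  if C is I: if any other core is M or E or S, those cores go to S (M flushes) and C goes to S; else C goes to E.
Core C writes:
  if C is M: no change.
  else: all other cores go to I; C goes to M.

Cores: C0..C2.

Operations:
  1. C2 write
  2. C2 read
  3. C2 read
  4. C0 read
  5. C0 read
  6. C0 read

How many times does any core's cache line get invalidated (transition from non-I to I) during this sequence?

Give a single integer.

Answer: 0

Derivation:
Op 1: C2 write [C2 write: invalidate none -> C2=M] -> [I,I,M] (invalidations this op: 0; running total: 0)
Op 2: C2 read [C2 read: already in M, no change] -> [I,I,M] (invalidations this op: 0; running total: 0)
Op 3: C2 read [C2 read: already in M, no change] -> [I,I,M] (invalidations this op: 0; running total: 0)
Op 4: C0 read [C0 read from I: others=['C2=M'] -> C0=S, others downsized to S] -> [S,I,S] (invalidations this op: 0; running total: 0)
Op 5: C0 read [C0 read: already in S, no change] -> [S,I,S] (invalidations this op: 0; running total: 0)
Op 6: C0 read [C0 read: already in S, no change] -> [S,I,S] (invalidations this op: 0; running total: 0)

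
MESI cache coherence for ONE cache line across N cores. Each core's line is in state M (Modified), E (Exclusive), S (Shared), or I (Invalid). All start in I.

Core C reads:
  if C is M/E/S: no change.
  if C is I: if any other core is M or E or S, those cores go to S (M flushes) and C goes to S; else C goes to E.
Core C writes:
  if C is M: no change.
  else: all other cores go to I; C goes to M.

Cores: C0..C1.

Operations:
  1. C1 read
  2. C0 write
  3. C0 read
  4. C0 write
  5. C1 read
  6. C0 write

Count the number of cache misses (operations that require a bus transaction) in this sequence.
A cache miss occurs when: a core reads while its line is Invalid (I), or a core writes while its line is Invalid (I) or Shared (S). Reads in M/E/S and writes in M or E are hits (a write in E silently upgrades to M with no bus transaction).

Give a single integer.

Answer: 4

Derivation:
Op 1: C1 read [C1 read from I: no other sharers -> C1=E (exclusive)] -> [I,E] [MISS #1: read from I]
Op 2: C0 write [C0 write: invalidate ['C1=E'] -> C0=M] -> [M,I] [MISS #2: write from I]
Op 3: C0 read [C0 read: already in M, no change] -> [M,I] [hit: read from M]
Op 4: C0 write [C0 write: already M (modified), no change] -> [M,I] [hit: write from M]
Op 5: C1 read [C1 read from I: others=['C0=M'] -> C1=S, others downsized to S] -> [S,S] [MISS #3: read from I]
Op 6: C0 write [C0 write: invalidate ['C1=S'] -> C0=M] -> [M,I] [MISS #4: write from S]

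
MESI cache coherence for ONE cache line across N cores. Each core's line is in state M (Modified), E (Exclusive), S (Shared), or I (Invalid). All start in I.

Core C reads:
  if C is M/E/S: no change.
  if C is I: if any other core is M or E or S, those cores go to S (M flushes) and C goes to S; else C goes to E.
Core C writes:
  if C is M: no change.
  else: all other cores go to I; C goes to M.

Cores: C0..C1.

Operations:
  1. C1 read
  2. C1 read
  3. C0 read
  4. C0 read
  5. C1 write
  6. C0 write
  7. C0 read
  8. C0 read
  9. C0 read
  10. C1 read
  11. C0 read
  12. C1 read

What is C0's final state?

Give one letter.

Op 1: C1 read [C1 read from I: no other sharers -> C1=E (exclusive)] -> [I,E]
Op 2: C1 read [C1 read: already in E, no change] -> [I,E]
Op 3: C0 read [C0 read from I: others=['C1=E'] -> C0=S, others downsized to S] -> [S,S]
Op 4: C0 read [C0 read: already in S, no change] -> [S,S]
Op 5: C1 write [C1 write: invalidate ['C0=S'] -> C1=M] -> [I,M]
Op 6: C0 write [C0 write: invalidate ['C1=M'] -> C0=M] -> [M,I]
Op 7: C0 read [C0 read: already in M, no change] -> [M,I]
Op 8: C0 read [C0 read: already in M, no change] -> [M,I]
Op 9: C0 read [C0 read: already in M, no change] -> [M,I]
Op 10: C1 read [C1 read from I: others=['C0=M'] -> C1=S, others downsized to S] -> [S,S]
Op 11: C0 read [C0 read: already in S, no change] -> [S,S]
Op 12: C1 read [C1 read: already in S, no change] -> [S,S]

Answer: S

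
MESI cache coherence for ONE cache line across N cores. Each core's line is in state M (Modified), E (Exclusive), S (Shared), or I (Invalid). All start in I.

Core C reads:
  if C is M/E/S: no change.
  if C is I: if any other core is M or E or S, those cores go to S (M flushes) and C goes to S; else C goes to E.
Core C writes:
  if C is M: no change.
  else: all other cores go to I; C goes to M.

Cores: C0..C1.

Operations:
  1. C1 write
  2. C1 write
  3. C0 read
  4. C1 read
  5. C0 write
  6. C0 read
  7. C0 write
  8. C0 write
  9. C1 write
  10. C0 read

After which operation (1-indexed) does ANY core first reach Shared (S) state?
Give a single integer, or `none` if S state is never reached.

Answer: 3

Derivation:
Op 1: C1 write [C1 write: invalidate none -> C1=M] -> [I,M]
Op 2: C1 write [C1 write: already M (modified), no change] -> [I,M]
Op 3: C0 read [C0 read from I: others=['C1=M'] -> C0=S, others downsized to S] -> [S,S]
  -> First S state at op 3; remaining ops need not be traced.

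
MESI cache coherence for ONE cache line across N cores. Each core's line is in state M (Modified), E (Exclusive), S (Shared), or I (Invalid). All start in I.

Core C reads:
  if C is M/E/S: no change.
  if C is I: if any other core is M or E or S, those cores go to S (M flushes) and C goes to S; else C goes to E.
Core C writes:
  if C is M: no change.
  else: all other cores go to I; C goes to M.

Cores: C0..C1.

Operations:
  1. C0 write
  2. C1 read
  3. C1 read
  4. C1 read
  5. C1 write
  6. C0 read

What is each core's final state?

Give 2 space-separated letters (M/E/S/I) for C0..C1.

Op 1: C0 write [C0 write: invalidate none -> C0=M] -> [M,I]
Op 2: C1 read [C1 read from I: others=['C0=M'] -> C1=S, others downsized to S] -> [S,S]
Op 3: C1 read [C1 read: already in S, no change] -> [S,S]
Op 4: C1 read [C1 read: already in S, no change] -> [S,S]
Op 5: C1 write [C1 write: invalidate ['C0=S'] -> C1=M] -> [I,M]
Op 6: C0 read [C0 read from I: others=['C1=M'] -> C0=S, others downsized to S] -> [S,S]

Answer: S S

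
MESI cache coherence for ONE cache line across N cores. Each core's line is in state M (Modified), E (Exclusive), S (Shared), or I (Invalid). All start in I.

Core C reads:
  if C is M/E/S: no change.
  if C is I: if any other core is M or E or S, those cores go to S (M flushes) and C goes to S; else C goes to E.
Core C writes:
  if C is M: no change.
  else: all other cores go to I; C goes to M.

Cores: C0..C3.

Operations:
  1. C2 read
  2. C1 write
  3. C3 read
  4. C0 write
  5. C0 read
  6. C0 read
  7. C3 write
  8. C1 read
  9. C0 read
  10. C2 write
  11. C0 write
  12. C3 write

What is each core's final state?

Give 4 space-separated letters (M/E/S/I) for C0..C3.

Op 1: C2 read [C2 read from I: no other sharers -> C2=E (exclusive)] -> [I,I,E,I]
Op 2: C1 write [C1 write: invalidate ['C2=E'] -> C1=M] -> [I,M,I,I]
Op 3: C3 read [C3 read from I: others=['C1=M'] -> C3=S, others downsized to S] -> [I,S,I,S]
Op 4: C0 write [C0 write: invalidate ['C1=S', 'C3=S'] -> C0=M] -> [M,I,I,I]
Op 5: C0 read [C0 read: already in M, no change] -> [M,I,I,I]
Op 6: C0 read [C0 read: already in M, no change] -> [M,I,I,I]
Op 7: C3 write [C3 write: invalidate ['C0=M'] -> C3=M] -> [I,I,I,M]
Op 8: C1 read [C1 read from I: others=['C3=M'] -> C1=S, others downsized to S] -> [I,S,I,S]
Op 9: C0 read [C0 read from I: others=['C1=S', 'C3=S'] -> C0=S, others downsized to S] -> [S,S,I,S]
Op 10: C2 write [C2 write: invalidate ['C0=S', 'C1=S', 'C3=S'] -> C2=M] -> [I,I,M,I]
Op 11: C0 write [C0 write: invalidate ['C2=M'] -> C0=M] -> [M,I,I,I]
Op 12: C3 write [C3 write: invalidate ['C0=M'] -> C3=M] -> [I,I,I,M]

Answer: I I I M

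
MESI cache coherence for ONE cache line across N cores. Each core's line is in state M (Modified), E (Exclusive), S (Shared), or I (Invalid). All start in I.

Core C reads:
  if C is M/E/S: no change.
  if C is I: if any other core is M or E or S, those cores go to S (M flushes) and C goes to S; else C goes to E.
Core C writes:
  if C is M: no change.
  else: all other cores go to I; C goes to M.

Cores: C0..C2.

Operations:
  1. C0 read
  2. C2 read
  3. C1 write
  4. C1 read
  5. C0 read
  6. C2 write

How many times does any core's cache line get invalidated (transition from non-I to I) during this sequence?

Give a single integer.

Answer: 4

Derivation:
Op 1: C0 read [C0 read from I: no other sharers -> C0=E (exclusive)] -> [E,I,I] (invalidations this op: 0; running total: 0)
Op 2: C2 read [C2 read from I: others=['C0=E'] -> C2=S, others downsized to S] -> [S,I,S] (invalidations this op: 0; running total: 0)
Op 3: C1 write [C1 write: invalidate ['C0=S', 'C2=S'] -> C1=M] -> [I,M,I] (invalidations this op: 2; running total: 2)
Op 4: C1 read [C1 read: already in M, no change] -> [I,M,I] (invalidations this op: 0; running total: 2)
Op 5: C0 read [C0 read from I: others=['C1=M'] -> C0=S, others downsized to S] -> [S,S,I] (invalidations this op: 0; running total: 2)
Op 6: C2 write [C2 write: invalidate ['C0=S', 'C1=S'] -> C2=M] -> [I,I,M] (invalidations this op: 2; running total: 4)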